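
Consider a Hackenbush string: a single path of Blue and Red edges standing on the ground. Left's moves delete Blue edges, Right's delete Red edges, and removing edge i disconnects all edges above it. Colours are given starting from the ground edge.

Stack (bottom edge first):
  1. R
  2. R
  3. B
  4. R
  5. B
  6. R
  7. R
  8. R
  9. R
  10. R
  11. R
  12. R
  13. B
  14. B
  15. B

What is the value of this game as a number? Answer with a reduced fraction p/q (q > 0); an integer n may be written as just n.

-14321/8192

step 1: add R to get R; options L={ — } R={ 0 } gives -1
step 2: add R to get RR; options L={ — } R={ -1, 0 } gives -2
step 3: add B to get RRB; options L={ -2 } R={ -1, 0 } gives -3/2
step 4: add R to get RRBR; options L={ -2 } R={ -3/2, -1, 0 } gives -7/4
step 5: add B to get RRBRB; options L={ -2, -7/4 } R={ -3/2, -1, 0 } gives -13/8
step 6: add R to get RRBRBR; options L={ -2, -7/4 } R={ -13/8, -3/2, -1, 0 } gives -27/16
step 7: add R to get RRBRBRR; options L={ -2, -7/4 } R={ -27/16, -13/8, -3/2, -1, 0 } gives -55/32
step 8: add R to get RRBRBRRR; options L={ -2, -7/4 } R={ -55/32, -27/16, -13/8, -3/2, -1, 0 } gives -111/64
step 9: add R to get RRBRBRRRR; options L={ -2, -7/4 } R={ -111/64, -55/32, -27/16, -13/8, -3/2, -1, 0 } gives -223/128
step 10: add R to get RRBRBRRRRR; options L={ -2, -7/4 } R={ -223/128, -111/64, -55/32, -27/16, -13/8, -3/2, -1, 0 } gives -447/256
step 11: add R to get RRBRBRRRRRR; options L={ -2, -7/4 } R={ -447/256, -223/128, -111/64, -55/32, -27/16, -13/8, -3/2, -1, 0 } gives -895/512
step 12: add R to get RRBRBRRRRRRR; options L={ -2, -7/4 } R={ -895/512, -447/256, -223/128, -111/64, -55/32, -27/16, -13/8, -3/2, -1, 0 } gives -1791/1024
step 13: add B to get RRBRBRRRRRRRB; options L={ -2, -7/4, -1791/1024 } R={ -895/512, -447/256, -223/128, -111/64, -55/32, -27/16, -13/8, -3/2, -1, 0 } gives -3581/2048
step 14: add B to get RRBRBRRRRRRRBB; options L={ -2, -7/4, -1791/1024, -3581/2048 } R={ -895/512, -447/256, -223/128, -111/64, -55/32, -27/16, -13/8, -3/2, -1, 0 } gives -7161/4096
step 15: add B to get RRBRBRRRRRRRBBB; options L={ -2, -7/4, -1791/1024, -3581/2048, -7161/4096 } R={ -895/512, -447/256, -223/128, -111/64, -55/32, -27/16, -13/8, -3/2, -1, 0 } gives -14321/8192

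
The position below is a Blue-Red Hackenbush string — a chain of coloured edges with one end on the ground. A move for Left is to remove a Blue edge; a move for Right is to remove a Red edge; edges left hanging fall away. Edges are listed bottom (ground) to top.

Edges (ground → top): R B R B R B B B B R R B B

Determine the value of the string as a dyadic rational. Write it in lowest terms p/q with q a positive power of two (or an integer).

val_1 [R]  L=[]  R=[0]  => -1
val_2 [RB]  L=[-1]  R=[0]  => -1/2
val_3 [RBR]  L=[-1]  R=[-1/2; 0]  => -3/4
val_4 [RBRB]  L=[-1; -3/4]  R=[-1/2; 0]  => -5/8
val_5 [RBRBR]  L=[-1; -3/4]  R=[-5/8; -1/2; 0]  => -11/16
val_6 [RBRBRB]  L=[-1; -3/4; -11/16]  R=[-5/8; -1/2; 0]  => -21/32
val_7 [RBRBRBB]  L=[-1; -3/4; -11/16; -21/32]  R=[-5/8; -1/2; 0]  => -41/64
val_8 [RBRBRBBB]  L=[-1; -3/4; -11/16; -21/32; -41/64]  R=[-5/8; -1/2; 0]  => -81/128
val_9 [RBRBRBBBB]  L=[-1; -3/4; -11/16; -21/32; -41/64; -81/128]  R=[-5/8; -1/2; 0]  => -161/256
val_10 [RBRBRBBBBR]  L=[-1; -3/4; -11/16; -21/32; -41/64; -81/128]  R=[-161/256; -5/8; -1/2; 0]  => -323/512
val_11 [RBRBRBBBBRR]  L=[-1; -3/4; -11/16; -21/32; -41/64; -81/128]  R=[-323/512; -161/256; -5/8; -1/2; 0]  => -647/1024
val_12 [RBRBRBBBBRRB]  L=[-1; -3/4; -11/16; -21/32; -41/64; -81/128; -647/1024]  R=[-323/512; -161/256; -5/8; -1/2; 0]  => -1293/2048
val_13 [RBRBRBBBBRRBB]  L=[-1; -3/4; -11/16; -21/32; -41/64; -81/128; -647/1024; -1293/2048]  R=[-323/512; -161/256; -5/8; -1/2; 0]  => -2585/4096

-2585/4096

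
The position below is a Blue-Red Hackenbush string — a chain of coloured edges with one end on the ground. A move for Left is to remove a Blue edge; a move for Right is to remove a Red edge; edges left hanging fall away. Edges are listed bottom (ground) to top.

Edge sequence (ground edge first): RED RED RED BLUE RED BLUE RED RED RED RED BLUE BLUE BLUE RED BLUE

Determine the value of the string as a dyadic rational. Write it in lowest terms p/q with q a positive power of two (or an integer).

-11205/4096

Build g(s[:k]) for k = 1..15, string s = RED RED RED BLUE RED BLUE RED RED RED RED BLUE BLUE BLUE RED BLUE.
1 of 15 · R · max L −∞ · min R 0 ⇒ -1
2 of 15 · RR · max L −∞ · min R -1 ⇒ -2
3 of 15 · RRR · max L −∞ · min R -2 ⇒ -3
4 of 15 · RRRB · max L -3 · min R -2 ⇒ -5/2
5 of 15 · RRRBR · max L -3 · min R -5/2 ⇒ -11/4
6 of 15 · RRRBRB · max L -11/4 · min R -5/2 ⇒ -21/8
7 of 15 · RRRBRBR · max L -11/4 · min R -21/8 ⇒ -43/16
8 of 15 · RRRBRBRR · max L -11/4 · min R -43/16 ⇒ -87/32
9 of 15 · RRRBRBRRR · max L -11/4 · min R -87/32 ⇒ -175/64
10 of 15 · RRRBRBRRRR · max L -11/4 · min R -175/64 ⇒ -351/128
11 of 15 · RRRBRBRRRRB · max L -351/128 · min R -175/64 ⇒ -701/256
12 of 15 · RRRBRBRRRRBB · max L -701/256 · min R -175/64 ⇒ -1401/512
13 of 15 · RRRBRBRRRRBBB · max L -1401/512 · min R -175/64 ⇒ -2801/1024
14 of 15 · RRRBRBRRRRBBBR · max L -1401/512 · min R -2801/1024 ⇒ -5603/2048
15 of 15 · RRRBRBRRRRBBBRB · max L -5603/2048 · min R -2801/1024 ⇒ -11205/4096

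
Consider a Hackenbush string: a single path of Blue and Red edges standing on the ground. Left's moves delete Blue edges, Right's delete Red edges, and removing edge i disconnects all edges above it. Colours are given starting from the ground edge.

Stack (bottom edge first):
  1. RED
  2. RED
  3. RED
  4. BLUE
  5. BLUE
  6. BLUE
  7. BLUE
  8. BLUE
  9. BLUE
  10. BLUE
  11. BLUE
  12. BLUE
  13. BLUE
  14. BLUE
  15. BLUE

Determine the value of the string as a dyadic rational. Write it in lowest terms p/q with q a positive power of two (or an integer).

Recurse on prefixes of the 15-edge string RED RED RED BLUE BLUE BLUE BLUE BLUE BLUE BLUE BLUE BLUE BLUE BLUE BLUE:
v_1 [R]  L=[—]  R=[0]  => -1
v_2 [RR]  L=[—]  R=[-1; 0]  => -2
v_3 [RRR]  L=[—]  R=[-2; -1; 0]  => -3
v_4 [RRRB]  L=[-3]  R=[-2; -1; 0]  => -5/2
v_5 [RRRBB]  L=[-3; -5/2]  R=[-2; -1; 0]  => -9/4
v_6 [RRRBBB]  L=[-3; -5/2; -9/4]  R=[-2; -1; 0]  => -17/8
v_7 [RRRBBBB]  L=[-3; -5/2; -9/4; -17/8]  R=[-2; -1; 0]  => -33/16
v_8 [RRRBBBBB]  L=[-3; -5/2; -9/4; -17/8; -33/16]  R=[-2; -1; 0]  => -65/32
v_9 [RRRBBBBBB]  L=[-3; -5/2; -9/4; -17/8; -33/16; -65/32]  R=[-2; -1; 0]  => -129/64
v_10 [RRRBBBBBBB]  L=[-3; -5/2; -9/4; -17/8; -33/16; -65/32; -129/64]  R=[-2; -1; 0]  => -257/128
v_11 [RRRBBBBBBBB]  L=[-3; -5/2; -9/4; -17/8; -33/16; -65/32; -129/64; -257/128]  R=[-2; -1; 0]  => -513/256
v_12 [RRRBBBBBBBBB]  L=[-3; -5/2; -9/4; -17/8; -33/16; -65/32; -129/64; -257/128; -513/256]  R=[-2; -1; 0]  => -1025/512
v_13 [RRRBBBBBBBBBB]  L=[-3; -5/2; -9/4; -17/8; -33/16; -65/32; -129/64; -257/128; -513/256; -1025/512]  R=[-2; -1; 0]  => -2049/1024
v_14 [RRRBBBBBBBBBBB]  L=[-3; -5/2; -9/4; -17/8; -33/16; -65/32; -129/64; -257/128; -513/256; -1025/512; -2049/1024]  R=[-2; -1; 0]  => -4097/2048
v_15 [RRRBBBBBBBBBBBB]  L=[-3; -5/2; -9/4; -17/8; -33/16; -65/32; -129/64; -257/128; -513/256; -1025/512; -2049/1024; -4097/2048]  R=[-2; -1; 0]  => -8193/4096

-8193/4096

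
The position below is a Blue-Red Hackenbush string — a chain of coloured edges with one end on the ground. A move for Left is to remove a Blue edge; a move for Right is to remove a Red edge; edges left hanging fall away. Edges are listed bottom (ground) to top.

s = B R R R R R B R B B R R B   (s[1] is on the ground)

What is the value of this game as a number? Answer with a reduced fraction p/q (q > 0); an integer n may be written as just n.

179/4096

Recurse on prefixes of the 13-edge string B R R R R R B R B B R R B:
edge 1 of 13 (B): { 0 | — } → 1
edge 2 of 13 (R): { 0 | 1 } → 1/2
edge 3 of 13 (R): { 0 | 1/2 1 } → 1/4
edge 4 of 13 (R): { 0 | 1/4 1/2 1 } → 1/8
edge 5 of 13 (R): { 0 | 1/8 1/4 1/2 1 } → 1/16
edge 6 of 13 (R): { 0 | 1/16 1/8 1/4 1/2 1 } → 1/32
edge 7 of 13 (B): { 0 1/32 | 1/16 1/8 1/4 1/2 1 } → 3/64
edge 8 of 13 (R): { 0 1/32 | 3/64 1/16 1/8 1/4 1/2 1 } → 5/128
edge 9 of 13 (B): { 0 1/32 5/128 | 3/64 1/16 1/8 1/4 1/2 1 } → 11/256
edge 10 of 13 (B): { 0 1/32 5/128 11/256 | 3/64 1/16 1/8 1/4 1/2 1 } → 23/512
edge 11 of 13 (R): { 0 1/32 5/128 11/256 | 23/512 3/64 1/16 1/8 1/4 1/2 1 } → 45/1024
edge 12 of 13 (R): { 0 1/32 5/128 11/256 | 45/1024 23/512 3/64 1/16 1/8 1/4 1/2 1 } → 89/2048
edge 13 of 13 (B): { 0 1/32 5/128 11/256 89/2048 | 45/1024 23/512 3/64 1/16 1/8 1/4 1/2 1 } → 179/4096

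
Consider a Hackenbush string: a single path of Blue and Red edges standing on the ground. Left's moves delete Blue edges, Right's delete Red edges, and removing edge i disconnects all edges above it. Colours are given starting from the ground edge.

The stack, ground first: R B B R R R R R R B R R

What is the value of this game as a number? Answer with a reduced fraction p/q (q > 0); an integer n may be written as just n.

value(R) = { (no moves) | 0 } => -1
value(RB) = { -1 | 0 } => -1/2
value(RBB) = { -1; -1/2 | 0 } => -1/4
value(RBBR) = { -1; -1/2 | -1/4; 0 } => -3/8
value(RBBRR) = { -1; -1/2 | -3/8; -1/4; 0 } => -7/16
value(RBBRRR) = { -1; -1/2 | -7/16; -3/8; -1/4; 0 } => -15/32
value(RBBRRRR) = { -1; -1/2 | -15/32; -7/16; -3/8; -1/4; 0 } => -31/64
value(RBBRRRRR) = { -1; -1/2 | -31/64; -15/32; -7/16; -3/8; -1/4; 0 } => -63/128
value(RBBRRRRRR) = { -1; -1/2 | -63/128; -31/64; -15/32; -7/16; -3/8; -1/4; 0 } => -127/256
value(RBBRRRRRRB) = { -1; -1/2; -127/256 | -63/128; -31/64; -15/32; -7/16; -3/8; -1/4; 0 } => -253/512
value(RBBRRRRRRBR) = { -1; -1/2; -127/256 | -253/512; -63/128; -31/64; -15/32; -7/16; -3/8; -1/4; 0 } => -507/1024
value(RBBRRRRRRBRR) = { -1; -1/2; -127/256 | -507/1024; -253/512; -63/128; -31/64; -15/32; -7/16; -3/8; -1/4; 0 } => -1015/2048

-1015/2048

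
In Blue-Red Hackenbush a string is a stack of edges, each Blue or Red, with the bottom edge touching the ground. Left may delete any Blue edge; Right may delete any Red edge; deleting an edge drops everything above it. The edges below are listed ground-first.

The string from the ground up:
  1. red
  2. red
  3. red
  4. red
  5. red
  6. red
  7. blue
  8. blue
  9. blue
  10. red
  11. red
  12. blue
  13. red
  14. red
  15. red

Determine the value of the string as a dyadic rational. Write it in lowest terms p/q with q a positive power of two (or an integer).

-2671/512

edge 1 of 15 (red): { none | 0 } => -1
edge 2 of 15 (red): { none | -1; 0 } => -2
edge 3 of 15 (red): { none | -2; -1; 0 } => -3
edge 4 of 15 (red): { none | -3; -2; -1; 0 } => -4
edge 5 of 15 (red): { none | -4; -3; -2; -1; 0 } => -5
edge 6 of 15 (red): { none | -5; -4; -3; -2; -1; 0 } => -6
edge 7 of 15 (blue): { -6 | -5; -4; -3; -2; -1; 0 } => -11/2
edge 8 of 15 (blue): { -6; -11/2 | -5; -4; -3; -2; -1; 0 } => -21/4
edge 9 of 15 (blue): { -6; -11/2; -21/4 | -5; -4; -3; -2; -1; 0 } => -41/8
edge 10 of 15 (red): { -6; -11/2; -21/4 | -41/8; -5; -4; -3; -2; -1; 0 } => -83/16
edge 11 of 15 (red): { -6; -11/2; -21/4 | -83/16; -41/8; -5; -4; -3; -2; -1; 0 } => -167/32
edge 12 of 15 (blue): { -6; -11/2; -21/4; -167/32 | -83/16; -41/8; -5; -4; -3; -2; -1; 0 } => -333/64
edge 13 of 15 (red): { -6; -11/2; -21/4; -167/32 | -333/64; -83/16; -41/8; -5; -4; -3; -2; -1; 0 } => -667/128
edge 14 of 15 (red): { -6; -11/2; -21/4; -167/32 | -667/128; -333/64; -83/16; -41/8; -5; -4; -3; -2; -1; 0 } => -1335/256
edge 15 of 15 (red): { -6; -11/2; -21/4; -167/32 | -1335/256; -667/128; -333/64; -83/16; -41/8; -5; -4; -3; -2; -1; 0 } => -2671/512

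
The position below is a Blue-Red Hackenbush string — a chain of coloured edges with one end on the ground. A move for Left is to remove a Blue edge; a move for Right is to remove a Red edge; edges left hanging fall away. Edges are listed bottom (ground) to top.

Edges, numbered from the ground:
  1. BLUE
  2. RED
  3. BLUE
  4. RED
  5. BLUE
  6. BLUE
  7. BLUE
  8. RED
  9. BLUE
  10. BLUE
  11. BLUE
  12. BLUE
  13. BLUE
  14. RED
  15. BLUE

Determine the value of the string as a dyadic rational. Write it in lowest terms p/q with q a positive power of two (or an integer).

edge 1 of 15 (BLUE): { 0 | — } gives 1
edge 2 of 15 (RED): { 0 | 1 } gives 1/2
edge 3 of 15 (BLUE): { 0; 1/2 | 1 } gives 3/4
edge 4 of 15 (RED): { 0; 1/2 | 3/4; 1 } gives 5/8
edge 5 of 15 (BLUE): { 0; 1/2; 5/8 | 3/4; 1 } gives 11/16
edge 6 of 15 (BLUE): { 0; 1/2; 5/8; 11/16 | 3/4; 1 } gives 23/32
edge 7 of 15 (BLUE): { 0; 1/2; 5/8; 11/16; 23/32 | 3/4; 1 } gives 47/64
edge 8 of 15 (RED): { 0; 1/2; 5/8; 11/16; 23/32 | 47/64; 3/4; 1 } gives 93/128
edge 9 of 15 (BLUE): { 0; 1/2; 5/8; 11/16; 23/32; 93/128 | 47/64; 3/4; 1 } gives 187/256
edge 10 of 15 (BLUE): { 0; 1/2; 5/8; 11/16; 23/32; 93/128; 187/256 | 47/64; 3/4; 1 } gives 375/512
edge 11 of 15 (BLUE): { 0; 1/2; 5/8; 11/16; 23/32; 93/128; 187/256; 375/512 | 47/64; 3/4; 1 } gives 751/1024
edge 12 of 15 (BLUE): { 0; 1/2; 5/8; 11/16; 23/32; 93/128; 187/256; 375/512; 751/1024 | 47/64; 3/4; 1 } gives 1503/2048
edge 13 of 15 (BLUE): { 0; 1/2; 5/8; 11/16; 23/32; 93/128; 187/256; 375/512; 751/1024; 1503/2048 | 47/64; 3/4; 1 } gives 3007/4096
edge 14 of 15 (RED): { 0; 1/2; 5/8; 11/16; 23/32; 93/128; 187/256; 375/512; 751/1024; 1503/2048 | 3007/4096; 47/64; 3/4; 1 } gives 6013/8192
edge 15 of 15 (BLUE): { 0; 1/2; 5/8; 11/16; 23/32; 93/128; 187/256; 375/512; 751/1024; 1503/2048; 6013/8192 | 3007/4096; 47/64; 3/4; 1 } gives 12027/16384

12027/16384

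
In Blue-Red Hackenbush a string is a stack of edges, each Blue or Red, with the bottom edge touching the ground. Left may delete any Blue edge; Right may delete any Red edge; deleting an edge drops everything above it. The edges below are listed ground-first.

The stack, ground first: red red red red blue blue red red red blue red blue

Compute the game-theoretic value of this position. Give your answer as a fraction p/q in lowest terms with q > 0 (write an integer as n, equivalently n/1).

-885/256

Recurse on prefixes of the 12-edge string red red red red blue blue red red red blue red blue:
r: Left { — }, Right { 0 } => simplest -1
rr: Left { — }, Right { -1; 0 } => simplest -2
rrr: Left { — }, Right { -2; -1; 0 } => simplest -3
rrrr: Left { — }, Right { -3; -2; -1; 0 } => simplest -4
rrrrb: Left { -4 }, Right { -3; -2; -1; 0 } => simplest -7/2
rrrrbb: Left { -4; -7/2 }, Right { -3; -2; -1; 0 } => simplest -13/4
rrrrbbr: Left { -4; -7/2 }, Right { -13/4; -3; -2; -1; 0 } => simplest -27/8
rrrrbbrr: Left { -4; -7/2 }, Right { -27/8; -13/4; -3; -2; -1; 0 } => simplest -55/16
rrrrbbrrr: Left { -4; -7/2 }, Right { -55/16; -27/8; -13/4; -3; -2; -1; 0 } => simplest -111/32
rrrrbbrrrb: Left { -4; -7/2; -111/32 }, Right { -55/16; -27/8; -13/4; -3; -2; -1; 0 } => simplest -221/64
rrrrbbrrrbr: Left { -4; -7/2; -111/32 }, Right { -221/64; -55/16; -27/8; -13/4; -3; -2; -1; 0 } => simplest -443/128
rrrrbbrrrbrb: Left { -4; -7/2; -111/32; -443/128 }, Right { -221/64; -55/16; -27/8; -13/4; -3; -2; -1; 0 } => simplest -885/256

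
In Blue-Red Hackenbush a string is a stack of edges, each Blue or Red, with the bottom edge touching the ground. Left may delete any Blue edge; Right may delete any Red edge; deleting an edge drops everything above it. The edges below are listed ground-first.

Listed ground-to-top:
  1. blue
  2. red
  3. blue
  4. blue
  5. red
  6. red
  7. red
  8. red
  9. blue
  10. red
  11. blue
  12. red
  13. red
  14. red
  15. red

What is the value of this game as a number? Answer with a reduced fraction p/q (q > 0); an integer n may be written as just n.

12449/16384

step 1: add blue to get b; options L={ 0 } R={  } → 1
step 2: add red to get br; options L={ 0 } R={ 1 } → 1/2
step 3: add blue to get brb; options L={ 0; 1/2 } R={ 1 } → 3/4
step 4: add blue to get brbb; options L={ 0; 1/2; 3/4 } R={ 1 } → 7/8
step 5: add red to get brbbr; options L={ 0; 1/2; 3/4 } R={ 7/8; 1 } → 13/16
step 6: add red to get brbbrr; options L={ 0; 1/2; 3/4 } R={ 13/16; 7/8; 1 } → 25/32
step 7: add red to get brbbrrr; options L={ 0; 1/2; 3/4 } R={ 25/32; 13/16; 7/8; 1 } → 49/64
step 8: add red to get brbbrrrr; options L={ 0; 1/2; 3/4 } R={ 49/64; 25/32; 13/16; 7/8; 1 } → 97/128
step 9: add blue to get brbbrrrrb; options L={ 0; 1/2; 3/4; 97/128 } R={ 49/64; 25/32; 13/16; 7/8; 1 } → 195/256
step 10: add red to get brbbrrrrbr; options L={ 0; 1/2; 3/4; 97/128 } R={ 195/256; 49/64; 25/32; 13/16; 7/8; 1 } → 389/512
step 11: add blue to get brbbrrrrbrb; options L={ 0; 1/2; 3/4; 97/128; 389/512 } R={ 195/256; 49/64; 25/32; 13/16; 7/8; 1 } → 779/1024
step 12: add red to get brbbrrrrbrbr; options L={ 0; 1/2; 3/4; 97/128; 389/512 } R={ 779/1024; 195/256; 49/64; 25/32; 13/16; 7/8; 1 } → 1557/2048
step 13: add red to get brbbrrrrbrbrr; options L={ 0; 1/2; 3/4; 97/128; 389/512 } R={ 1557/2048; 779/1024; 195/256; 49/64; 25/32; 13/16; 7/8; 1 } → 3113/4096
step 14: add red to get brbbrrrrbrbrrr; options L={ 0; 1/2; 3/4; 97/128; 389/512 } R={ 3113/4096; 1557/2048; 779/1024; 195/256; 49/64; 25/32; 13/16; 7/8; 1 } → 6225/8192
step 15: add red to get brbbrrrrbrbrrrr; options L={ 0; 1/2; 3/4; 97/128; 389/512 } R={ 6225/8192; 3113/4096; 1557/2048; 779/1024; 195/256; 49/64; 25/32; 13/16; 7/8; 1 } → 12449/16384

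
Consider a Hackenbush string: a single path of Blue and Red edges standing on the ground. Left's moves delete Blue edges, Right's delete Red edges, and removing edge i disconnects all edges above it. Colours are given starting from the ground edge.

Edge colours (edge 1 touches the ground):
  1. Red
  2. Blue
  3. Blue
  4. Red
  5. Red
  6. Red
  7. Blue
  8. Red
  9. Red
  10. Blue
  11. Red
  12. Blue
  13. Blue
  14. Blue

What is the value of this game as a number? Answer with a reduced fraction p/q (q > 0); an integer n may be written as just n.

-3793/8192

1 of 14 · R · max L −∞ · min R 0 -> -1
2 of 14 · RB · max L -1 · min R 0 -> -1/2
3 of 14 · RBB · max L -1/2 · min R 0 -> -1/4
4 of 14 · RBBR · max L -1/2 · min R -1/4 -> -3/8
5 of 14 · RBBRR · max L -1/2 · min R -3/8 -> -7/16
6 of 14 · RBBRRR · max L -1/2 · min R -7/16 -> -15/32
7 of 14 · RBBRRRB · max L -15/32 · min R -7/16 -> -29/64
8 of 14 · RBBRRRBR · max L -15/32 · min R -29/64 -> -59/128
9 of 14 · RBBRRRBRR · max L -15/32 · min R -59/128 -> -119/256
10 of 14 · RBBRRRBRRB · max L -119/256 · min R -59/128 -> -237/512
11 of 14 · RBBRRRBRRBR · max L -119/256 · min R -237/512 -> -475/1024
12 of 14 · RBBRRRBRRBRB · max L -475/1024 · min R -237/512 -> -949/2048
13 of 14 · RBBRRRBRRBRBB · max L -949/2048 · min R -237/512 -> -1897/4096
14 of 14 · RBBRRRBRRBRBBB · max L -1897/4096 · min R -237/512 -> -3793/8192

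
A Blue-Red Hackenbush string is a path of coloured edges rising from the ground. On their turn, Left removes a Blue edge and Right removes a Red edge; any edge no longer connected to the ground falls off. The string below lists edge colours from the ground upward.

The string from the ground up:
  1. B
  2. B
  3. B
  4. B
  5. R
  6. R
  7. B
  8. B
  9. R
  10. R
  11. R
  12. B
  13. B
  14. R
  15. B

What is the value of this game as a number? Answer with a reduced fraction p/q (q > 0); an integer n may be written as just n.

6939/2048

Prefix values for B B B B R R B B R R R B B R B via {L|R} + simplicity:
edge 1 of 15 (B): { 0 | none } gives 1
edge 2 of 15 (B): { 0 1 | none } gives 2
edge 3 of 15 (B): { 0 1 2 | none } gives 3
edge 4 of 15 (B): { 0 1 2 3 | none } gives 4
edge 5 of 15 (R): { 0 1 2 3 | 4 } gives 7/2
edge 6 of 15 (R): { 0 1 2 3 | 7/2 4 } gives 13/4
edge 7 of 15 (B): { 0 1 2 3 13/4 | 7/2 4 } gives 27/8
edge 8 of 15 (B): { 0 1 2 3 13/4 27/8 | 7/2 4 } gives 55/16
edge 9 of 15 (R): { 0 1 2 3 13/4 27/8 | 55/16 7/2 4 } gives 109/32
edge 10 of 15 (R): { 0 1 2 3 13/4 27/8 | 109/32 55/16 7/2 4 } gives 217/64
edge 11 of 15 (R): { 0 1 2 3 13/4 27/8 | 217/64 109/32 55/16 7/2 4 } gives 433/128
edge 12 of 15 (B): { 0 1 2 3 13/4 27/8 433/128 | 217/64 109/32 55/16 7/2 4 } gives 867/256
edge 13 of 15 (B): { 0 1 2 3 13/4 27/8 433/128 867/256 | 217/64 109/32 55/16 7/2 4 } gives 1735/512
edge 14 of 15 (R): { 0 1 2 3 13/4 27/8 433/128 867/256 | 1735/512 217/64 109/32 55/16 7/2 4 } gives 3469/1024
edge 15 of 15 (B): { 0 1 2 3 13/4 27/8 433/128 867/256 3469/1024 | 1735/512 217/64 109/32 55/16 7/2 4 } gives 6939/2048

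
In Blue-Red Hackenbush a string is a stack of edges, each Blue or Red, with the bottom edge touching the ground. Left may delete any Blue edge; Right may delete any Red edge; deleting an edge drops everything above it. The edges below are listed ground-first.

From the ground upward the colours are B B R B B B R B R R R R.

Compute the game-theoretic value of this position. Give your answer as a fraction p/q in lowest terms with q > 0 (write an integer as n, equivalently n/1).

Build G(s[:k]) for k = 1..12, string s = B B R B B B R B R R R R.
G_1 [B]  L=[0]  R=[·]  -> 1
G_2 [BB]  L=[0 1]  R=[·]  -> 2
G_3 [BBR]  L=[0 1]  R=[2]  -> 3/2
G_4 [BBRB]  L=[0 1 3/2]  R=[2]  -> 7/4
G_5 [BBRBB]  L=[0 1 3/2 7/4]  R=[2]  -> 15/8
G_6 [BBRBBB]  L=[0 1 3/2 7/4 15/8]  R=[2]  -> 31/16
G_7 [BBRBBBR]  L=[0 1 3/2 7/4 15/8]  R=[31/16 2]  -> 61/32
G_8 [BBRBBBRB]  L=[0 1 3/2 7/4 15/8 61/32]  R=[31/16 2]  -> 123/64
G_9 [BBRBBBRBR]  L=[0 1 3/2 7/4 15/8 61/32]  R=[123/64 31/16 2]  -> 245/128
G_10 [BBRBBBRBRR]  L=[0 1 3/2 7/4 15/8 61/32]  R=[245/128 123/64 31/16 2]  -> 489/256
G_11 [BBRBBBRBRRR]  L=[0 1 3/2 7/4 15/8 61/32]  R=[489/256 245/128 123/64 31/16 2]  -> 977/512
G_12 [BBRBBBRBRRRR]  L=[0 1 3/2 7/4 15/8 61/32]  R=[977/512 489/256 245/128 123/64 31/16 2]  -> 1953/1024

1953/1024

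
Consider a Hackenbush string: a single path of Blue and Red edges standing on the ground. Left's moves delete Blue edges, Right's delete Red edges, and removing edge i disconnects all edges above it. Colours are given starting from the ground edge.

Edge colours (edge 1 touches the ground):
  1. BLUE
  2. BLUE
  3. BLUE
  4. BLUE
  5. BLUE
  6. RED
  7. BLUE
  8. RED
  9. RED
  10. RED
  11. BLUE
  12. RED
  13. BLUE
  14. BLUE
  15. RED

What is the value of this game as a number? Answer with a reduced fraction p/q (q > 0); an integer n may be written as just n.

4653/1024

g_1 [B]  L=[0]  R=[]  → 1
g_2 [BB]  L=[0 1]  R=[]  → 2
g_3 [BBB]  L=[0 1 2]  R=[]  → 3
g_4 [BBBB]  L=[0 1 2 3]  R=[]  → 4
g_5 [BBBBB]  L=[0 1 2 3 4]  R=[]  → 5
g_6 [BBBBBR]  L=[0 1 2 3 4]  R=[5]  → 9/2
g_7 [BBBBBRB]  L=[0 1 2 3 4 9/2]  R=[5]  → 19/4
g_8 [BBBBBRBR]  L=[0 1 2 3 4 9/2]  R=[19/4 5]  → 37/8
g_9 [BBBBBRBRR]  L=[0 1 2 3 4 9/2]  R=[37/8 19/4 5]  → 73/16
g_10 [BBBBBRBRRR]  L=[0 1 2 3 4 9/2]  R=[73/16 37/8 19/4 5]  → 145/32
g_11 [BBBBBRBRRRB]  L=[0 1 2 3 4 9/2 145/32]  R=[73/16 37/8 19/4 5]  → 291/64
g_12 [BBBBBRBRRRBR]  L=[0 1 2 3 4 9/2 145/32]  R=[291/64 73/16 37/8 19/4 5]  → 581/128
g_13 [BBBBBRBRRRBRB]  L=[0 1 2 3 4 9/2 145/32 581/128]  R=[291/64 73/16 37/8 19/4 5]  → 1163/256
g_14 [BBBBBRBRRRBRBB]  L=[0 1 2 3 4 9/2 145/32 581/128 1163/256]  R=[291/64 73/16 37/8 19/4 5]  → 2327/512
g_15 [BBBBBRBRRRBRBBR]  L=[0 1 2 3 4 9/2 145/32 581/128 1163/256]  R=[2327/512 291/64 73/16 37/8 19/4 5]  → 4653/1024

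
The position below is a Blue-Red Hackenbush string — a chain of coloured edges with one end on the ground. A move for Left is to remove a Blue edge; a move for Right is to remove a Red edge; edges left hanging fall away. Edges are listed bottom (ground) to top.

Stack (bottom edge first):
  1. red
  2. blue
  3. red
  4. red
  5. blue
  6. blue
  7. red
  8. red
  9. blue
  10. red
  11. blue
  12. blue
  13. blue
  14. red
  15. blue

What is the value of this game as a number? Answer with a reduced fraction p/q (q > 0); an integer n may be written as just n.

Recurse on prefixes of the 15-edge string red blue red red blue blue red red blue red blue blue blue red blue:
1 of 15 · r · max L −∞ · min R 0 so -1
2 of 15 · rb · max L -1 · min R 0 so -1/2
3 of 15 · rbr · max L -1 · min R -1/2 so -3/4
4 of 15 · rbrr · max L -1 · min R -3/4 so -7/8
5 of 15 · rbrrb · max L -7/8 · min R -3/4 so -13/16
6 of 15 · rbrrbb · max L -13/16 · min R -3/4 so -25/32
7 of 15 · rbrrbbr · max L -13/16 · min R -25/32 so -51/64
8 of 15 · rbrrbbrr · max L -13/16 · min R -51/64 so -103/128
9 of 15 · rbrrbbrrb · max L -103/128 · min R -51/64 so -205/256
10 of 15 · rbrrbbrrbr · max L -103/128 · min R -205/256 so -411/512
11 of 15 · rbrrbbrrbrb · max L -411/512 · min R -205/256 so -821/1024
12 of 15 · rbrrbbrrbrbb · max L -821/1024 · min R -205/256 so -1641/2048
13 of 15 · rbrrbbrrbrbbb · max L -1641/2048 · min R -205/256 so -3281/4096
14 of 15 · rbrrbbrrbrbbbr · max L -1641/2048 · min R -3281/4096 so -6563/8192
15 of 15 · rbrrbbrrbrbbbrb · max L -6563/8192 · min R -3281/4096 so -13125/16384

-13125/16384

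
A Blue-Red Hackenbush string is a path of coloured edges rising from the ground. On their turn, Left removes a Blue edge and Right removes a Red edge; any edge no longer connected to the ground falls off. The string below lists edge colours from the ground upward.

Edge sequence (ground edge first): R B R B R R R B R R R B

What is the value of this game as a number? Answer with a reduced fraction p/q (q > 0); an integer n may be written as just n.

-1501/2048

Recurse on prefixes of the 12-edge string R B R B R R R B R R R B:
edge 1 of 12 (R): { — | 0 } — -1
edge 2 of 12 (B): { -1 | 0 } — -1/2
edge 3 of 12 (R): { -1 | -1/2 0 } — -3/4
edge 4 of 12 (B): { -1 -3/4 | -1/2 0 } — -5/8
edge 5 of 12 (R): { -1 -3/4 | -5/8 -1/2 0 } — -11/16
edge 6 of 12 (R): { -1 -3/4 | -11/16 -5/8 -1/2 0 } — -23/32
edge 7 of 12 (R): { -1 -3/4 | -23/32 -11/16 -5/8 -1/2 0 } — -47/64
edge 8 of 12 (B): { -1 -3/4 -47/64 | -23/32 -11/16 -5/8 -1/2 0 } — -93/128
edge 9 of 12 (R): { -1 -3/4 -47/64 | -93/128 -23/32 -11/16 -5/8 -1/2 0 } — -187/256
edge 10 of 12 (R): { -1 -3/4 -47/64 | -187/256 -93/128 -23/32 -11/16 -5/8 -1/2 0 } — -375/512
edge 11 of 12 (R): { -1 -3/4 -47/64 | -375/512 -187/256 -93/128 -23/32 -11/16 -5/8 -1/2 0 } — -751/1024
edge 12 of 12 (B): { -1 -3/4 -47/64 -751/1024 | -375/512 -187/256 -93/128 -23/32 -11/16 -5/8 -1/2 0 } — -1501/2048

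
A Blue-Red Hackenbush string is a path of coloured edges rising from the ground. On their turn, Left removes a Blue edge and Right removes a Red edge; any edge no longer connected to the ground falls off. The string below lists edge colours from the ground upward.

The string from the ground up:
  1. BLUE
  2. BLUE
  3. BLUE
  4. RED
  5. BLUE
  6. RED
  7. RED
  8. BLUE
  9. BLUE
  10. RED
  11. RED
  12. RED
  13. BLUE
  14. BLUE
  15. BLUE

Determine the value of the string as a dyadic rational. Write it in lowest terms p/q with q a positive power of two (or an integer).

10639/4096

edge 1 of 15 (BLUE): { 0 | · } so 1
edge 2 of 15 (BLUE): { 0; 1 | · } so 2
edge 3 of 15 (BLUE): { 0; 1; 2 | · } so 3
edge 4 of 15 (RED): { 0; 1; 2 | 3 } so 5/2
edge 5 of 15 (BLUE): { 0; 1; 2; 5/2 | 3 } so 11/4
edge 6 of 15 (RED): { 0; 1; 2; 5/2 | 11/4; 3 } so 21/8
edge 7 of 15 (RED): { 0; 1; 2; 5/2 | 21/8; 11/4; 3 } so 41/16
edge 8 of 15 (BLUE): { 0; 1; 2; 5/2; 41/16 | 21/8; 11/4; 3 } so 83/32
edge 9 of 15 (BLUE): { 0; 1; 2; 5/2; 41/16; 83/32 | 21/8; 11/4; 3 } so 167/64
edge 10 of 15 (RED): { 0; 1; 2; 5/2; 41/16; 83/32 | 167/64; 21/8; 11/4; 3 } so 333/128
edge 11 of 15 (RED): { 0; 1; 2; 5/2; 41/16; 83/32 | 333/128; 167/64; 21/8; 11/4; 3 } so 665/256
edge 12 of 15 (RED): { 0; 1; 2; 5/2; 41/16; 83/32 | 665/256; 333/128; 167/64; 21/8; 11/4; 3 } so 1329/512
edge 13 of 15 (BLUE): { 0; 1; 2; 5/2; 41/16; 83/32; 1329/512 | 665/256; 333/128; 167/64; 21/8; 11/4; 3 } so 2659/1024
edge 14 of 15 (BLUE): { 0; 1; 2; 5/2; 41/16; 83/32; 1329/512; 2659/1024 | 665/256; 333/128; 167/64; 21/8; 11/4; 3 } so 5319/2048
edge 15 of 15 (BLUE): { 0; 1; 2; 5/2; 41/16; 83/32; 1329/512; 2659/1024; 5319/2048 | 665/256; 333/128; 167/64; 21/8; 11/4; 3 } so 10639/4096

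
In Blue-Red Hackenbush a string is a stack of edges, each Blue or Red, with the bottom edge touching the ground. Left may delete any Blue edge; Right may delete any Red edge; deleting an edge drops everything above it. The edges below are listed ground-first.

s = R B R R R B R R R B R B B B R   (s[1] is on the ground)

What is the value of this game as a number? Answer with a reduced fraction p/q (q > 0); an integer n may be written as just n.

-15267/16384

Prefix values for R B R R R B R R R B R B B B R via {L|R} + simplicity:
1 of 15 · R · max L −∞ · min R 0 ⇒ -1
2 of 15 · RB · max L -1 · min R 0 ⇒ -1/2
3 of 15 · RBR · max L -1 · min R -1/2 ⇒ -3/4
4 of 15 · RBRR · max L -1 · min R -3/4 ⇒ -7/8
5 of 15 · RBRRR · max L -1 · min R -7/8 ⇒ -15/16
6 of 15 · RBRRRB · max L -15/16 · min R -7/8 ⇒ -29/32
7 of 15 · RBRRRBR · max L -15/16 · min R -29/32 ⇒ -59/64
8 of 15 · RBRRRBRR · max L -15/16 · min R -59/64 ⇒ -119/128
9 of 15 · RBRRRBRRR · max L -15/16 · min R -119/128 ⇒ -239/256
10 of 15 · RBRRRBRRRB · max L -239/256 · min R -119/128 ⇒ -477/512
11 of 15 · RBRRRBRRRBR · max L -239/256 · min R -477/512 ⇒ -955/1024
12 of 15 · RBRRRBRRRBRB · max L -955/1024 · min R -477/512 ⇒ -1909/2048
13 of 15 · RBRRRBRRRBRBB · max L -1909/2048 · min R -477/512 ⇒ -3817/4096
14 of 15 · RBRRRBRRRBRBBB · max L -3817/4096 · min R -477/512 ⇒ -7633/8192
15 of 15 · RBRRRBRRRBRBBBR · max L -3817/4096 · min R -7633/8192 ⇒ -15267/16384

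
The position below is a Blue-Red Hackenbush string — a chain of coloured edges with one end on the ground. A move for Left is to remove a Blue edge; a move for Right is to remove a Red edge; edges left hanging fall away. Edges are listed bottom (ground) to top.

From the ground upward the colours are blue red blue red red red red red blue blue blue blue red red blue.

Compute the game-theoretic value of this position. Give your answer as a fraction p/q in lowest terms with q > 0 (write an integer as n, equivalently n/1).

edge 1 of 15 (blue): { 0 | · } gives 1
edge 2 of 15 (red): { 0 | 1 } gives 1/2
edge 3 of 15 (blue): { 0; 1/2 | 1 } gives 3/4
edge 4 of 15 (red): { 0; 1/2 | 3/4; 1 } gives 5/8
edge 5 of 15 (red): { 0; 1/2 | 5/8; 3/4; 1 } gives 9/16
edge 6 of 15 (red): { 0; 1/2 | 9/16; 5/8; 3/4; 1 } gives 17/32
edge 7 of 15 (red): { 0; 1/2 | 17/32; 9/16; 5/8; 3/4; 1 } gives 33/64
edge 8 of 15 (red): { 0; 1/2 | 33/64; 17/32; 9/16; 5/8; 3/4; 1 } gives 65/128
edge 9 of 15 (blue): { 0; 1/2; 65/128 | 33/64; 17/32; 9/16; 5/8; 3/4; 1 } gives 131/256
edge 10 of 15 (blue): { 0; 1/2; 65/128; 131/256 | 33/64; 17/32; 9/16; 5/8; 3/4; 1 } gives 263/512
edge 11 of 15 (blue): { 0; 1/2; 65/128; 131/256; 263/512 | 33/64; 17/32; 9/16; 5/8; 3/4; 1 } gives 527/1024
edge 12 of 15 (blue): { 0; 1/2; 65/128; 131/256; 263/512; 527/1024 | 33/64; 17/32; 9/16; 5/8; 3/4; 1 } gives 1055/2048
edge 13 of 15 (red): { 0; 1/2; 65/128; 131/256; 263/512; 527/1024 | 1055/2048; 33/64; 17/32; 9/16; 5/8; 3/4; 1 } gives 2109/4096
edge 14 of 15 (red): { 0; 1/2; 65/128; 131/256; 263/512; 527/1024 | 2109/4096; 1055/2048; 33/64; 17/32; 9/16; 5/8; 3/4; 1 } gives 4217/8192
edge 15 of 15 (blue): { 0; 1/2; 65/128; 131/256; 263/512; 527/1024; 4217/8192 | 2109/4096; 1055/2048; 33/64; 17/32; 9/16; 5/8; 3/4; 1 } gives 8435/16384

8435/16384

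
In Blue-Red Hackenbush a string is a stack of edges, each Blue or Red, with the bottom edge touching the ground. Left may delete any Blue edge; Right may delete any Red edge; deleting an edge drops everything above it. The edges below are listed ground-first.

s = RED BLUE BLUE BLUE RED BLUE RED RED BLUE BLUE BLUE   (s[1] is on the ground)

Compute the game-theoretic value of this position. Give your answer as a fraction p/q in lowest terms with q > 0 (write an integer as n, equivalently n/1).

-177/1024

Build v(s[:k]) for k = 1..11, string s = RED BLUE BLUE BLUE RED BLUE RED RED BLUE BLUE BLUE.
R: Left { ∅ }, Right { 0 } gives simplest -1
RB: Left { -1 }, Right { 0 } gives simplest -1/2
RBB: Left { -1,-1/2 }, Right { 0 } gives simplest -1/4
RBBB: Left { -1,-1/2,-1/4 }, Right { 0 } gives simplest -1/8
RBBBR: Left { -1,-1/2,-1/4 }, Right { -1/8,0 } gives simplest -3/16
RBBBRB: Left { -1,-1/2,-1/4,-3/16 }, Right { -1/8,0 } gives simplest -5/32
RBBBRBR: Left { -1,-1/2,-1/4,-3/16 }, Right { -5/32,-1/8,0 } gives simplest -11/64
RBBBRBRR: Left { -1,-1/2,-1/4,-3/16 }, Right { -11/64,-5/32,-1/8,0 } gives simplest -23/128
RBBBRBRRB: Left { -1,-1/2,-1/4,-3/16,-23/128 }, Right { -11/64,-5/32,-1/8,0 } gives simplest -45/256
RBBBRBRRBB: Left { -1,-1/2,-1/4,-3/16,-23/128,-45/256 }, Right { -11/64,-5/32,-1/8,0 } gives simplest -89/512
RBBBRBRRBBB: Left { -1,-1/2,-1/4,-3/16,-23/128,-45/256,-89/512 }, Right { -11/64,-5/32,-1/8,0 } gives simplest -177/1024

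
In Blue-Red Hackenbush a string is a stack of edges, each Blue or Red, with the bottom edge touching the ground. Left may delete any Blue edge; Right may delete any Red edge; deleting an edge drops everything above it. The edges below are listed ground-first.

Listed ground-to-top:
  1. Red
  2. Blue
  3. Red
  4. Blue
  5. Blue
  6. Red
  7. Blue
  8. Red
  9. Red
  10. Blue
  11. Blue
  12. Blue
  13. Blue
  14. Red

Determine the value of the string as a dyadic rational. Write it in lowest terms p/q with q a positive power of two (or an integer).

-4803/8192

value_1 [R]  L=[]  R=[0]  so -1
value_2 [RB]  L=[-1]  R=[0]  so -1/2
value_3 [RBR]  L=[-1]  R=[-1/2,0]  so -3/4
value_4 [RBRB]  L=[-1,-3/4]  R=[-1/2,0]  so -5/8
value_5 [RBRBB]  L=[-1,-3/4,-5/8]  R=[-1/2,0]  so -9/16
value_6 [RBRBBR]  L=[-1,-3/4,-5/8]  R=[-9/16,-1/2,0]  so -19/32
value_7 [RBRBBRB]  L=[-1,-3/4,-5/8,-19/32]  R=[-9/16,-1/2,0]  so -37/64
value_8 [RBRBBRBR]  L=[-1,-3/4,-5/8,-19/32]  R=[-37/64,-9/16,-1/2,0]  so -75/128
value_9 [RBRBBRBRR]  L=[-1,-3/4,-5/8,-19/32]  R=[-75/128,-37/64,-9/16,-1/2,0]  so -151/256
value_10 [RBRBBRBRRB]  L=[-1,-3/4,-5/8,-19/32,-151/256]  R=[-75/128,-37/64,-9/16,-1/2,0]  so -301/512
value_11 [RBRBBRBRRBB]  L=[-1,-3/4,-5/8,-19/32,-151/256,-301/512]  R=[-75/128,-37/64,-9/16,-1/2,0]  so -601/1024
value_12 [RBRBBRBRRBBB]  L=[-1,-3/4,-5/8,-19/32,-151/256,-301/512,-601/1024]  R=[-75/128,-37/64,-9/16,-1/2,0]  so -1201/2048
value_13 [RBRBBRBRRBBBB]  L=[-1,-3/4,-5/8,-19/32,-151/256,-301/512,-601/1024,-1201/2048]  R=[-75/128,-37/64,-9/16,-1/2,0]  so -2401/4096
value_14 [RBRBBRBRRBBBBR]  L=[-1,-3/4,-5/8,-19/32,-151/256,-301/512,-601/1024,-1201/2048]  R=[-2401/4096,-75/128,-37/64,-9/16,-1/2,0]  so -4803/8192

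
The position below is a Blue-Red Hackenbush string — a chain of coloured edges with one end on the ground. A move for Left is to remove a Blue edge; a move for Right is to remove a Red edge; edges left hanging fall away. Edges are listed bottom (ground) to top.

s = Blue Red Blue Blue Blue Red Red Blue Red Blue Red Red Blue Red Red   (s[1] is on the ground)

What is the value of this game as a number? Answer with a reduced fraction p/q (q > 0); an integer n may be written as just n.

14665/16384

Prefix values for Blue Red Blue Blue Blue Red Red Blue Red Blue Red Red Blue Red Red via {L|R} + simplicity:
G_1 [B]  L=[0]  R=[·]  = 1
G_2 [BR]  L=[0]  R=[1]  = 1/2
G_3 [BRB]  L=[0,1/2]  R=[1]  = 3/4
G_4 [BRBB]  L=[0,1/2,3/4]  R=[1]  = 7/8
G_5 [BRBBB]  L=[0,1/2,3/4,7/8]  R=[1]  = 15/16
G_6 [BRBBBR]  L=[0,1/2,3/4,7/8]  R=[15/16,1]  = 29/32
G_7 [BRBBBRR]  L=[0,1/2,3/4,7/8]  R=[29/32,15/16,1]  = 57/64
G_8 [BRBBBRRB]  L=[0,1/2,3/4,7/8,57/64]  R=[29/32,15/16,1]  = 115/128
G_9 [BRBBBRRBR]  L=[0,1/2,3/4,7/8,57/64]  R=[115/128,29/32,15/16,1]  = 229/256
G_10 [BRBBBRRBRB]  L=[0,1/2,3/4,7/8,57/64,229/256]  R=[115/128,29/32,15/16,1]  = 459/512
G_11 [BRBBBRRBRBR]  L=[0,1/2,3/4,7/8,57/64,229/256]  R=[459/512,115/128,29/32,15/16,1]  = 917/1024
G_12 [BRBBBRRBRBRR]  L=[0,1/2,3/4,7/8,57/64,229/256]  R=[917/1024,459/512,115/128,29/32,15/16,1]  = 1833/2048
G_13 [BRBBBRRBRBRRB]  L=[0,1/2,3/4,7/8,57/64,229/256,1833/2048]  R=[917/1024,459/512,115/128,29/32,15/16,1]  = 3667/4096
G_14 [BRBBBRRBRBRRBR]  L=[0,1/2,3/4,7/8,57/64,229/256,1833/2048]  R=[3667/4096,917/1024,459/512,115/128,29/32,15/16,1]  = 7333/8192
G_15 [BRBBBRRBRBRRBRR]  L=[0,1/2,3/4,7/8,57/64,229/256,1833/2048]  R=[7333/8192,3667/4096,917/1024,459/512,115/128,29/32,15/16,1]  = 14665/16384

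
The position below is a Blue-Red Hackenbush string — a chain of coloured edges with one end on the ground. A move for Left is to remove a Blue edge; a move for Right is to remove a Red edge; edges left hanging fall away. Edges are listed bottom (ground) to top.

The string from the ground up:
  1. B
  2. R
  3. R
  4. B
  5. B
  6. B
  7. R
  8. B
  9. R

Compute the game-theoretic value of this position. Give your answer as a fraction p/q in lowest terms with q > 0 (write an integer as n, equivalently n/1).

117/256

step 1: add B to get B; options L={ 0 } R={ ∅ } → 1
step 2: add R to get BR; options L={ 0 } R={ 1 } → 1/2
step 3: add R to get BRR; options L={ 0 } R={ 1/2, 1 } → 1/4
step 4: add B to get BRRB; options L={ 0, 1/4 } R={ 1/2, 1 } → 3/8
step 5: add B to get BRRBB; options L={ 0, 1/4, 3/8 } R={ 1/2, 1 } → 7/16
step 6: add B to get BRRBBB; options L={ 0, 1/4, 3/8, 7/16 } R={ 1/2, 1 } → 15/32
step 7: add R to get BRRBBBR; options L={ 0, 1/4, 3/8, 7/16 } R={ 15/32, 1/2, 1 } → 29/64
step 8: add B to get BRRBBBRB; options L={ 0, 1/4, 3/8, 7/16, 29/64 } R={ 15/32, 1/2, 1 } → 59/128
step 9: add R to get BRRBBBRBR; options L={ 0, 1/4, 3/8, 7/16, 29/64 } R={ 59/128, 15/32, 1/2, 1 } → 117/256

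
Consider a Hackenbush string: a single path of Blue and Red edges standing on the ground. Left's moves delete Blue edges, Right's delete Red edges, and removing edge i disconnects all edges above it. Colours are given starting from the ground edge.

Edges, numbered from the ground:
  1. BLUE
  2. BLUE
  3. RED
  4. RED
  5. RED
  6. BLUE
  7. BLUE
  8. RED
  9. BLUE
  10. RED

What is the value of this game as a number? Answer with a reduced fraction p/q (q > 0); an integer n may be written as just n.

309/256

B: Left { 0 }, Right { none } ⇒ simplest 1
BB: Left { 0,1 }, Right { none } ⇒ simplest 2
BBR: Left { 0,1 }, Right { 2 } ⇒ simplest 3/2
BBRR: Left { 0,1 }, Right { 3/2,2 } ⇒ simplest 5/4
BBRRR: Left { 0,1 }, Right { 5/4,3/2,2 } ⇒ simplest 9/8
BBRRRB: Left { 0,1,9/8 }, Right { 5/4,3/2,2 } ⇒ simplest 19/16
BBRRRBB: Left { 0,1,9/8,19/16 }, Right { 5/4,3/2,2 } ⇒ simplest 39/32
BBRRRBBR: Left { 0,1,9/8,19/16 }, Right { 39/32,5/4,3/2,2 } ⇒ simplest 77/64
BBRRRBBRB: Left { 0,1,9/8,19/16,77/64 }, Right { 39/32,5/4,3/2,2 } ⇒ simplest 155/128
BBRRRBBRBR: Left { 0,1,9/8,19/16,77/64 }, Right { 155/128,39/32,5/4,3/2,2 } ⇒ simplest 309/256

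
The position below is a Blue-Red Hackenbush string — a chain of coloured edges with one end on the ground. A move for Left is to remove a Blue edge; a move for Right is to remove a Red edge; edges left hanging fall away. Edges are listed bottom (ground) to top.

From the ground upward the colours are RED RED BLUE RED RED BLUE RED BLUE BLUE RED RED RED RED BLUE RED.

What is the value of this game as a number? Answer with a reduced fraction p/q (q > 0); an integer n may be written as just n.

Build v(s[:k]) for k = 1..15, string s = RED RED BLUE RED RED BLUE RED BLUE BLUE RED RED RED RED BLUE RED.
R: Left { — }, Right { 0 } → simplest -1
RR: Left { — }, Right { -1; 0 } → simplest -2
RRB: Left { -2 }, Right { -1; 0 } → simplest -3/2
RRBR: Left { -2 }, Right { -3/2; -1; 0 } → simplest -7/4
RRBRR: Left { -2 }, Right { -7/4; -3/2; -1; 0 } → simplest -15/8
RRBRRB: Left { -2; -15/8 }, Right { -7/4; -3/2; -1; 0 } → simplest -29/16
RRBRRBR: Left { -2; -15/8 }, Right { -29/16; -7/4; -3/2; -1; 0 } → simplest -59/32
RRBRRBRB: Left { -2; -15/8; -59/32 }, Right { -29/16; -7/4; -3/2; -1; 0 } → simplest -117/64
RRBRRBRBB: Left { -2; -15/8; -59/32; -117/64 }, Right { -29/16; -7/4; -3/2; -1; 0 } → simplest -233/128
RRBRRBRBBR: Left { -2; -15/8; -59/32; -117/64 }, Right { -233/128; -29/16; -7/4; -3/2; -1; 0 } → simplest -467/256
RRBRRBRBBRR: Left { -2; -15/8; -59/32; -117/64 }, Right { -467/256; -233/128; -29/16; -7/4; -3/2; -1; 0 } → simplest -935/512
RRBRRBRBBRRR: Left { -2; -15/8; -59/32; -117/64 }, Right { -935/512; -467/256; -233/128; -29/16; -7/4; -3/2; -1; 0 } → simplest -1871/1024
RRBRRBRBBRRRR: Left { -2; -15/8; -59/32; -117/64 }, Right { -1871/1024; -935/512; -467/256; -233/128; -29/16; -7/4; -3/2; -1; 0 } → simplest -3743/2048
RRBRRBRBBRRRRB: Left { -2; -15/8; -59/32; -117/64; -3743/2048 }, Right { -1871/1024; -935/512; -467/256; -233/128; -29/16; -7/4; -3/2; -1; 0 } → simplest -7485/4096
RRBRRBRBBRRRRBR: Left { -2; -15/8; -59/32; -117/64; -3743/2048 }, Right { -7485/4096; -1871/1024; -935/512; -467/256; -233/128; -29/16; -7/4; -3/2; -1; 0 } → simplest -14971/8192

-14971/8192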